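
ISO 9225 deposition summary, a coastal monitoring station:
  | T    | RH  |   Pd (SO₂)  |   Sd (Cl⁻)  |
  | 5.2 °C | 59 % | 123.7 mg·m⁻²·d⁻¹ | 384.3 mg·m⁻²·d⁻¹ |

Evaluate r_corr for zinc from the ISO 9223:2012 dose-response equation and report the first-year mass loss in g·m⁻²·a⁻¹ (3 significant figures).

zinc: T≤10 °C ⇒ hinge +0.038·(5.2−10) = -0.1824
  Pd branch = 0.0129·Pd^0.44·e^(0.046·RH+f) = 1.351 μm/a
  Sd branch = 0.0175·Sd^0.57·e^(0.008·RH+0.085·T) = 1.298 μm/a
  sum: 1.351 + 1.298 → r_corr = 2.649 μm/a
Convert to mass loss: 2.649 μm/a × 7.14 g/cm³ = 18.91 g·m⁻²·a⁻¹

r_corr = 18.9 g·m⁻²·a⁻¹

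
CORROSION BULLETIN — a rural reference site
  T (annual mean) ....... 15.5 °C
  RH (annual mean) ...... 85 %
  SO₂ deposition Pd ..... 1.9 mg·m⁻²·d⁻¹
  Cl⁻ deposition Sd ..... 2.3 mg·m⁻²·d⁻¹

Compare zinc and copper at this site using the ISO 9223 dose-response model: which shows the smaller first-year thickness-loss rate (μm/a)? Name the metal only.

zinc

zinc: T>10 °C ⇒ hinge -0.071·(15.5−10) = -0.3905
  SO₂ term: 0.0129·1.9^0.44·exp(0.046·85-0.3905) = 0.5778
  Cl⁻ term: 0.0175·2.3^0.57·exp(0.008·85+0.085·15.5) = 0.2074
  sum: 0.5778 + 0.2074 → r_corr = 0.7851 μm/a
copper: temperature factor f = -0.080·(5.5) = -0.4400
  SO₂ term: 0.0053·1.9^0.26·exp(0.059·85-0.4400) = 0.6076
  Cl⁻ term: 0.01025·2.3^0.27·exp(0.036·85+0.049·15.5) = 0.585
  sum: 0.6076 + 0.585 → r_corr = 1.193 μm/a
Ordering by μm/a: copper (1.19) > zinc (0.785)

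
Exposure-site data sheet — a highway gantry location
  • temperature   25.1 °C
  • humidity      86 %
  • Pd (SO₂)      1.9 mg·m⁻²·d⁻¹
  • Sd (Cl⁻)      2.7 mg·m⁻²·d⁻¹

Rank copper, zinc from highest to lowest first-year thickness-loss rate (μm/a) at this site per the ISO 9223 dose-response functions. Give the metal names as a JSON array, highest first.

copper: T>10 °C ⇒ hinge -0.080·(25.1−10) = -1.2080
  Pd branch = 0.0053·Pd^0.26·e^(0.059·RH+f) = 0.299 μm/a
  Cl⁻ term: 0.01025·2.7^0.27·exp(0.036·86+0.049·25.1) = 1.014
  r_corr = 0.299 + 1.014 = 1.313 μm/a
zinc: T>10 °C ⇒ hinge -0.071·(25.1−10) = -1.0721
  SO₂ term: 0.0129·1.9^0.44·exp(0.046·86-1.0721) = 0.306
  Sd branch = 0.0175·Sd^0.57·e^(0.008·RH+0.085·T) = 0.5179 μm/a
  r_corr = 0.306 + 0.5179 = 0.8239 μm/a
Ordering by μm/a: copper (1.31) > zinc (0.824)

["copper", "zinc"]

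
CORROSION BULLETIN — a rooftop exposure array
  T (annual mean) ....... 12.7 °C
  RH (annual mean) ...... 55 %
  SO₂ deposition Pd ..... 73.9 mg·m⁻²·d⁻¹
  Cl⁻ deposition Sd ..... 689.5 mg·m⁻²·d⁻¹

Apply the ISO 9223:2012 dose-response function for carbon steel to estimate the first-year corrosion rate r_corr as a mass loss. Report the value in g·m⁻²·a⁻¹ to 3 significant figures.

r_corr = 808 g·m⁻²·a⁻¹

carbon steel: temperature factor f = -0.054·(2.7) = -0.1458
  SO₂ term: 1.77·73.9^0.52·exp(0.02·55-0.1458) = 43.06
  Cl⁻ term: 0.102·689.5^0.62·exp(0.033·55+0.04·12.7) = 59.89
  sum: 43.06 + 59.89 → r_corr = 103 μm/a
Convert to mass loss: 103 μm/a × 7.85 g/cm³ = 808.2 g·m⁻²·a⁻¹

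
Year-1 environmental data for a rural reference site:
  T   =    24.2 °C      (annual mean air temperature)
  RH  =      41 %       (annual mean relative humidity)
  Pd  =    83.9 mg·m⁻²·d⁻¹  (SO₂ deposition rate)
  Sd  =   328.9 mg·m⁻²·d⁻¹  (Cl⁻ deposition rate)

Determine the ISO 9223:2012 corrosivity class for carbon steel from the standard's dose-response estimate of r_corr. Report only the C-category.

carbon steel: temperature factor f = -0.054·(14.2) = -0.7668
  sulphur-dioxide contribution → 18.68 μm/a
  chloride contribution → 37.77 μm/a
  total first-year rate 56.46 μm/a
Category bounds: 50…80 μm/a bracket r_corr ⇒ C4

C4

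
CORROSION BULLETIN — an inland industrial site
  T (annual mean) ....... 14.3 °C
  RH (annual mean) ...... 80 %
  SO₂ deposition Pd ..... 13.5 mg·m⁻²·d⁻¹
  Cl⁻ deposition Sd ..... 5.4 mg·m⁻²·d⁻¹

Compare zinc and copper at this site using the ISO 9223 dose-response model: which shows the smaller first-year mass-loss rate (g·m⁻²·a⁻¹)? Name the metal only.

zinc: f(T) = -0.071·(T−10) [T>10 °C] = -0.3053
  SO₂ term: 0.0129·13.5^0.44·exp(0.046·80-0.3053) = 1.185
  Sd branch = 0.0175·Sd^0.57·e^(0.008·RH+0.085·T) = 0.2926 μm/a
  r_corr = 1.185 + 0.2926 = 1.477 μm/a
  mass loss = 1.477 μm/a × 7.14 g/cm³ = 10.55 g·m⁻²·a⁻¹
copper: T>10 °C ⇒ hinge -0.080·(14.3−10) = -0.3440
  Pd branch = 0.0053·Pd^0.26·e^(0.059·RH+f) = 0.8292 μm/a
  Cl⁻ term: 0.01025·5.4^0.27·exp(0.036·80+0.049·14.3) = 0.5802
  sum: 0.8292 + 0.5802 → r_corr = 1.409 μm/a
  mass loss = 1.409 μm/a × 8.96 g/cm³ = 12.63 g·m⁻²·a⁻¹
Ordering by g·m⁻²·a⁻¹: copper (12.6) > zinc (10.5)

zinc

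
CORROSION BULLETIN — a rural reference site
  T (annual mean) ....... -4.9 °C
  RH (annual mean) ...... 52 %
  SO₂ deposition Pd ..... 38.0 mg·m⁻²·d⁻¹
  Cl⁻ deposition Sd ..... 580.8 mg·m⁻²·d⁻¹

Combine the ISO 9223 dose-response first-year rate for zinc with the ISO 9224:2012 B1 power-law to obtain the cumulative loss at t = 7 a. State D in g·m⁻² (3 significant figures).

zinc: T≤10 °C ⇒ hinge +0.038·(-4.9−10) = -0.5662
  SO₂ term: 0.0129·38.0^0.44·exp(0.046·52-0.5662) = 0.3969
  Sd branch = 0.0175·Sd^0.57·e^(0.008·RH+0.085·T) = 0.6581 μm/a
  r_corr = 0.3969 + 0.6581 = 1.055 μm/a
Long-term exponent b (ISO 9224 Table 2, B1) = 0.813
  D(7) = 1.055 × 7^0.813 = 1.055 × 4.865 = 5.132 μm
  Mass loss = 5.132 μm × 7.14 g/cm³ = 36.64 g·m⁻²

D(7) = 36.6 g·m⁻²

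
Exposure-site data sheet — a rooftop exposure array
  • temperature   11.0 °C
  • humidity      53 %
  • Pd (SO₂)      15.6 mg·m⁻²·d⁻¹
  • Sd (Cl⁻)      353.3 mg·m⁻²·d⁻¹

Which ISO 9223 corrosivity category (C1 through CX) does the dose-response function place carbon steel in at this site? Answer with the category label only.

C4

carbon steel: temperature factor f = -0.054·(1.0) = -0.0540
  Pd branch = 1.77·Pd^0.52·e^(0.02·RH+f) = 20.2 μm/a
  Sd branch = 0.102·Sd^0.62·e^(0.033·RH+0.04·T) = 34.6 μm/a
  sum: 20.2 + 34.6 → r_corr = 54.8 μm/a
54.8 μm/a falls in (50, 80] for carbon steel → category C4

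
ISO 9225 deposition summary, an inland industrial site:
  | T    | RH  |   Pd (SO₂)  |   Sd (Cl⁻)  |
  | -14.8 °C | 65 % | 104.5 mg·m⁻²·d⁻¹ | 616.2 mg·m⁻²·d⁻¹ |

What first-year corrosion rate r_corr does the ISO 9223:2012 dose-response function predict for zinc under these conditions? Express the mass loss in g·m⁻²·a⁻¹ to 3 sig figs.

r_corr = 7.84 g·m⁻²·a⁻¹

zinc: temperature factor f = +0.038·(-24.8) = -0.9424
  sulphur-dioxide contribution → 0.7731 μm/a
  chloride contribution → 0.3256 μm/a
  total first-year rate 1.099 μm/a
Convert to mass loss: 1.099 μm/a × 7.14 g/cm³ = 7.845 g·m⁻²·a⁻¹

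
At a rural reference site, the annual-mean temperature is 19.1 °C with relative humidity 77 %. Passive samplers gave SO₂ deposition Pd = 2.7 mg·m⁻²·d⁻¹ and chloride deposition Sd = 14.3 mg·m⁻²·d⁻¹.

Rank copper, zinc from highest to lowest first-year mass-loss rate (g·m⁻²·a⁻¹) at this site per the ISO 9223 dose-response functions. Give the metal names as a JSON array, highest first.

["copper", "zinc"]

copper: f(T) = -0.080·(T−10) [T>10 °C] = -0.7280
  sulphur-dioxide contribution → 0.3114 μm/a
  chloride contribution → 0.857 μm/a
  ⇒ r_corr(copper) = 1.168 μm/a
  mass loss = 1.168 μm/a × 8.96 g/cm³ = 10.47 g·m⁻²·a⁻¹
zinc: T>10 °C ⇒ hinge -0.071·(19.1−10) = -0.6461
  sulphur-dioxide contribution → 0.3615 μm/a
  chloride contribution → 0.7485 μm/a
  total first-year rate 1.11 μm/a
  mass loss = 1.11 μm/a × 7.14 g/cm³ = 7.925 g·m⁻²·a⁻¹
Ordering by g·m⁻²·a⁻¹: copper (10.5) > zinc (7.93)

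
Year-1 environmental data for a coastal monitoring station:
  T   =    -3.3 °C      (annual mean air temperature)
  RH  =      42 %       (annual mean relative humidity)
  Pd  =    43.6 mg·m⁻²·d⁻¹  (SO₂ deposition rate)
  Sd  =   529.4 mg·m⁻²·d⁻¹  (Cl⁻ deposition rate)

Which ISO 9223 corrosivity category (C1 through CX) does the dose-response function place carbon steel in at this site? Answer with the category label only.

C2

carbon steel: T≤10 °C ⇒ hinge +0.150·(-3.3−10) = -1.9950
  sulphur-dioxide contribution → 3.971 μm/a
  chloride contribution → 17.46 μm/a
  ⇒ r_corr(carbon steel) = 21.43 μm/a
ISO 9223 Table 2 (carbon steel): 1.3 < 21.4 ≤ 25 μm/a ⇒ C2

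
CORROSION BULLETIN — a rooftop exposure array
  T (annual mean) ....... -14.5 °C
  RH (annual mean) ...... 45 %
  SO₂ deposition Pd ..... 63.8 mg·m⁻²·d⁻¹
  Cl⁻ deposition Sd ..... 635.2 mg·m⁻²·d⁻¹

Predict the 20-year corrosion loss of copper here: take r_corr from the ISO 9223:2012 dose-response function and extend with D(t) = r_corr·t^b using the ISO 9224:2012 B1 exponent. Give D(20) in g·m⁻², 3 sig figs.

copper: T≤10 °C ⇒ hinge +0.126·(-14.5−10) = -3.0870
  Pd branch = 0.0053·Pd^0.26·e^(0.059·RH+f) = 0.01014 μm/a
  Cl⁻ term: 0.01025·635.2^0.27·exp(0.036·45+0.049·-14.5) = 0.1454
  sum: 0.01014 + 0.1454 → r_corr = 0.1555 μm/a
Power-law: D(20) = r_corr · 20^0.667
  D(20) = 0.1555 × 20^0.667 = 0.1555 × 7.375 = 1.147 μm
  Mass loss = 1.147 μm × 8.96 g/cm³ = 10.28 g·m⁻²

D(20) = 10.3 g·m⁻²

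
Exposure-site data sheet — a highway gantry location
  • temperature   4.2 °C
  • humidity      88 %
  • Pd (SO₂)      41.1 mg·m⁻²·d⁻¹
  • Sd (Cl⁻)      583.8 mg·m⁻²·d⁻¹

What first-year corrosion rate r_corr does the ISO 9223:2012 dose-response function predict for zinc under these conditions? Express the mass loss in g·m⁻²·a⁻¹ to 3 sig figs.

r_corr = 35.3 g·m⁻²·a⁻¹

zinc: T≤10 °C ⇒ hinge +0.038·(4.2−10) = -0.2204
  Pd branch = 0.0129·Pd^0.44·e^(0.046·RH+f) = 3.041 μm/a
  Cl⁻ term: 0.0175·583.8^0.57·exp(0.008·88+0.085·4.2) = 1.908
  r_corr = 3.041 + 1.908 = 4.949 μm/a
Convert to mass loss: 4.949 μm/a × 7.14 g/cm³ = 35.33 g·m⁻²·a⁻¹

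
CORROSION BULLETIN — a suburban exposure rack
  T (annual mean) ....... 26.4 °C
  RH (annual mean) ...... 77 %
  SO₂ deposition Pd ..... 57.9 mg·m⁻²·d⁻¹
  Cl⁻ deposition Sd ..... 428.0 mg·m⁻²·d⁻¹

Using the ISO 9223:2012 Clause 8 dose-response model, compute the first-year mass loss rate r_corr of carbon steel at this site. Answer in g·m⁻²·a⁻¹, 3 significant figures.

r_corr = 1.47e+03 g·m⁻²·a⁻¹

carbon steel: T>10 °C ⇒ hinge -0.054·(26.4−10) = -0.8856
  Pd branch = 1.77·Pd^0.52·e^(0.02·RH+f) = 28.1 μm/a
  Sd branch = 0.102·Sd^0.62·e^(0.033·RH+0.04·T) = 159.3 μm/a
  r_corr = 28.1 + 159.3 = 187.4 μm/a
Convert to mass loss: 187.4 μm/a × 7.85 g/cm³ = 1471 g·m⁻²·a⁻¹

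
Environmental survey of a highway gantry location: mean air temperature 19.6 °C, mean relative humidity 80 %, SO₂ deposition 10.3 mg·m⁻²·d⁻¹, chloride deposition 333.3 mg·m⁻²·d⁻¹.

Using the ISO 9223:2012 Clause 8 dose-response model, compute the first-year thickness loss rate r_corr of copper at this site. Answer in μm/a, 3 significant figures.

r_corr = 2.80 μm/a

copper: f(T) = -0.080·(T−10) [T>10 °C] = -0.7680
  sulphur-dioxide contribution → 0.5058 μm/a
  chloride contribution → 2.29 μm/a
  ⇒ r_corr(copper) = 2.795 μm/a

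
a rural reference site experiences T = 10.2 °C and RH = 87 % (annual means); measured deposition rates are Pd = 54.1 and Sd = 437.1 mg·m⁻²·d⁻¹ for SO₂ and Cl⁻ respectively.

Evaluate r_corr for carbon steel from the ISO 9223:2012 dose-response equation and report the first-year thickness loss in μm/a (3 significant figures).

r_corr = 197 μm/a

carbon steel: f(T) = -0.054·(T−10) [T>10 °C] = -0.0108
  sulphur-dioxide contribution → 79.47 μm/a
  chloride contribution → 117.4 μm/a
  ⇒ r_corr(carbon steel) = 196.9 μm/a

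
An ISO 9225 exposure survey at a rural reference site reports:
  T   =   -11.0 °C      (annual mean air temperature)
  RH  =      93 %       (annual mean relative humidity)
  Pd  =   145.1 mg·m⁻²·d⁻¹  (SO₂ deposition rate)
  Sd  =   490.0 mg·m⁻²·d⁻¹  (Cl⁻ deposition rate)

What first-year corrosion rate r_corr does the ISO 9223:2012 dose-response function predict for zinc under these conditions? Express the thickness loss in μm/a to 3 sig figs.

r_corr = 4.24 μm/a

zinc: temperature factor f = +0.038·(-21.0) = -0.7980
  Pd branch = 0.0129·Pd^0.44·e^(0.046·RH+f) = 3.742 μm/a
  Cl⁻ term: 0.0175·490.0^0.57·exp(0.008·93+0.085·-11.0) = 0.4937
  r_corr = 3.742 + 0.4937 = 4.235 μm/a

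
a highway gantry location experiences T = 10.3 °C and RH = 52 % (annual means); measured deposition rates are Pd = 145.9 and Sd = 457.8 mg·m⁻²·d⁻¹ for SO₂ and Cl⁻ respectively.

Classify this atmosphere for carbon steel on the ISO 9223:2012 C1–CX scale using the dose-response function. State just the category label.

C5

carbon steel: temperature factor f = -0.054·(0.3) = -0.0162
  Pd branch = 1.77·Pd^0.52·e^(0.02·RH+f) = 65.75 μm/a
  Sd branch = 0.102·Sd^0.62·e^(0.033·RH+0.04·T) = 38.23 μm/a
  sum: 65.75 + 38.23 → r_corr = 104 μm/a
104 μm/a falls in (80, 200] for carbon steel → category C5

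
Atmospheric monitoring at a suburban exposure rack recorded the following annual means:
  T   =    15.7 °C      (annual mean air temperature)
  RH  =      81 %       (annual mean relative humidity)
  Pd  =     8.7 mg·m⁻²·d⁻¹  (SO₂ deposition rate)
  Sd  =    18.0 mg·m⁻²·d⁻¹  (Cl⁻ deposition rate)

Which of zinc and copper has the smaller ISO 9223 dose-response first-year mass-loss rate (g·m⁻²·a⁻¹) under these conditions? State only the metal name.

zinc: T>10 °C ⇒ hinge -0.071·(15.7−10) = -0.4047
  SO₂ term: 0.0129·8.7^0.44·exp(0.046·81-0.4047) = 0.9256
  Sd branch = 0.0175·Sd^0.57·e^(0.008·RH+0.085·T) = 0.66 μm/a
  r_corr = 0.9256 + 0.66 = 1.586 μm/a
  mass loss = 1.586 μm/a × 7.14 g/cm³ = 11.32 g·m⁻²·a⁻¹
copper: temperature factor f = -0.080·(5.7) = -0.4560
  Pd branch = 0.0053·Pd^0.26·e^(0.059·RH+f) = 0.7015 μm/a
  Cl⁻ term: 0.01025·18.0^0.27·exp(0.036·81+0.049·15.7) = 0.8916
  sum: 0.7015 + 0.8916 → r_corr = 1.593 μm/a
  mass loss = 1.593 μm/a × 8.96 g/cm³ = 14.27 g·m⁻²·a⁻¹
Ordering by g·m⁻²·a⁻¹: copper (14.3) > zinc (11.3)

zinc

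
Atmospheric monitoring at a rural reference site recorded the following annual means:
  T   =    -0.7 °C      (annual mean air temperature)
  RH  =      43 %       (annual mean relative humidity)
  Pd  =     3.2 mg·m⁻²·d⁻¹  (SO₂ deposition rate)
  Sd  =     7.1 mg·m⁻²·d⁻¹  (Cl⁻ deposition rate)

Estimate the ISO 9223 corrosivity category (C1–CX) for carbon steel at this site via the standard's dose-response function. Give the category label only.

carbon steel: temperature factor f = +0.150·(-10.7) = -1.6050
  Pd branch = 1.77·Pd^0.52·e^(0.02·RH+f) = 1.539 μm/a
  Sd branch = 0.102·Sd^0.62·e^(0.033·RH+0.04·T) = 1.382 μm/a
  r_corr = 1.539 + 1.382 = 2.92 μm/a
ISO 9223 Table 2 (carbon steel): 1.3 < 2.92 ≤ 25 μm/a ⇒ C2

C2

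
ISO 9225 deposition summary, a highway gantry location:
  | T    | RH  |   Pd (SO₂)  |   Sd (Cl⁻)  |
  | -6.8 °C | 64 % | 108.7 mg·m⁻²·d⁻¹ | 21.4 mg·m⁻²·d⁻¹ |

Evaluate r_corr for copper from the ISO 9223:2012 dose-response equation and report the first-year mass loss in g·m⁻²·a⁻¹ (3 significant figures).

r_corr = 2.35 g·m⁻²·a⁻¹

copper: f(T) = +0.126·(T−10) [T≤10 °C] = -2.1168
  SO₂ term: 0.0053·108.7^0.26·exp(0.059·64-2.1168) = 0.09425
  Sd branch = 0.01025·Sd^0.27·e^(0.036·RH+0.049·T) = 0.1682 μm/a
  sum: 0.09425 + 0.1682 → r_corr = 0.2625 μm/a
Convert to mass loss: 0.2625 μm/a × 8.96 g/cm³ = 2.352 g·m⁻²·a⁻¹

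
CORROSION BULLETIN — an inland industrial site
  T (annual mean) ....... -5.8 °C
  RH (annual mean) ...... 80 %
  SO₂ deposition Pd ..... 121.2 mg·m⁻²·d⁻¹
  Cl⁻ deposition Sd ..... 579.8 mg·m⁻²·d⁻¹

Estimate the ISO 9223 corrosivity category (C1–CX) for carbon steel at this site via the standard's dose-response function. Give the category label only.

carbon steel: f(T) = +0.150·(T−10) [T≤10 °C] = -2.3700
  sulphur-dioxide contribution → 9.931 μm/a
  chloride contribution → 58.56 μm/a
  ⇒ r_corr(carbon steel) = 68.49 μm/a
Category bounds: 50…80 μm/a bracket r_corr ⇒ C4

C4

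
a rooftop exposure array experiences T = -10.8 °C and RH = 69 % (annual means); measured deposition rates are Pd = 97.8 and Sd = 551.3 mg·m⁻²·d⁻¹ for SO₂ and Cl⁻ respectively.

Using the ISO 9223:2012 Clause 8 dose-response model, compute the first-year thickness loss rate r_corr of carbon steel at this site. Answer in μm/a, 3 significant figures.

r_corr = 35.7 μm/a

carbon steel: f(T) = +0.150·(T−10) [T≤10 °C] = -3.1200
  Pd branch = 1.77·Pd^0.52·e^(0.02·RH+f) = 3.367 μm/a
  Sd branch = 0.102·Sd^0.62·e^(0.033·RH+0.04·T) = 32.32 μm/a
  r_corr = 3.367 + 32.32 = 35.69 μm/a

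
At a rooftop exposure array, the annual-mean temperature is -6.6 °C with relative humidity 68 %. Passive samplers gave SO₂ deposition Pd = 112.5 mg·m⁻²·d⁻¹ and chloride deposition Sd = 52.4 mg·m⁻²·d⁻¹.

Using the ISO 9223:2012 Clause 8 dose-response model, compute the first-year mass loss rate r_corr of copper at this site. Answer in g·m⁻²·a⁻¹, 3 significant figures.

r_corr = 3.34 g·m⁻²·a⁻¹

copper: f(T) = +0.126·(T−10) [T≤10 °C] = -2.0916
  sulphur-dioxide contribution → 0.1235 μm/a
  chloride contribution → 0.2498 μm/a
  total first-year rate 0.3733 μm/a
Convert to mass loss: 0.3733 μm/a × 8.96 g/cm³ = 3.345 g·m⁻²·a⁻¹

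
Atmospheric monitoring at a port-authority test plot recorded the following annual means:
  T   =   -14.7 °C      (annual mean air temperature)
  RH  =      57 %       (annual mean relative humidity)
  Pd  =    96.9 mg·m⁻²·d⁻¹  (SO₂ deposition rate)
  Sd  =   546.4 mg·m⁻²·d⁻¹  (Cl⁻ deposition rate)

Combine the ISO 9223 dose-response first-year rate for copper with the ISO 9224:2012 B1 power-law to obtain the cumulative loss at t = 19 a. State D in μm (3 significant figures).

copper: f(T) = +0.126·(T−10) [T≤10 °C] = -3.1122
  sulphur-dioxide contribution → 0.02237 μm/a
  chloride contribution → 0.2129 μm/a
  ⇒ r_corr(copper) = 0.2353 μm/a
ISO 9224: D(t) = r_corr · t^b with b = 0.667 (copper, B1)
  D(19) = 0.2353 × 19^0.667 = 0.2353 × 7.127 = 1.677 μm

D(19) = 1.68 μm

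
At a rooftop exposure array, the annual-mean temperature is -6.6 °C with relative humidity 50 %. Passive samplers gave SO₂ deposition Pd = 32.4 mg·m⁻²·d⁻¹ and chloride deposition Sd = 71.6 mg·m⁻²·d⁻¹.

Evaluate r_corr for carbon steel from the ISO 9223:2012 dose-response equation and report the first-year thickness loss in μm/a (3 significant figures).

carbon steel: f(T) = +0.150·(T−10) [T≤10 °C] = -2.4900
  sulphur-dioxide contribution → 2.434 μm/a
  chloride contribution → 5.762 μm/a
  ⇒ r_corr(carbon steel) = 8.196 μm/a

r_corr = 8.20 μm/a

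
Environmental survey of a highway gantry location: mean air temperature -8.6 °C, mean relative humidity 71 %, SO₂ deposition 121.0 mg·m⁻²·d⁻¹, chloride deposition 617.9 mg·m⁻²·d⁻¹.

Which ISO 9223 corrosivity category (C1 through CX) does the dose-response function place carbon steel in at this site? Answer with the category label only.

carbon steel: T≤10 °C ⇒ hinge +0.150·(-8.6−10) = -2.7900
  Pd branch = 1.77·Pd^0.52·e^(0.02·RH+f) = 5.446 μm/a
  Sd branch = 0.102·Sd^0.62·e^(0.033·RH+0.04·T) = 40.47 μm/a
  r_corr = 5.446 + 40.47 = 45.91 μm/a
45.9 μm/a falls in (25, 50] for carbon steel → category C3

C3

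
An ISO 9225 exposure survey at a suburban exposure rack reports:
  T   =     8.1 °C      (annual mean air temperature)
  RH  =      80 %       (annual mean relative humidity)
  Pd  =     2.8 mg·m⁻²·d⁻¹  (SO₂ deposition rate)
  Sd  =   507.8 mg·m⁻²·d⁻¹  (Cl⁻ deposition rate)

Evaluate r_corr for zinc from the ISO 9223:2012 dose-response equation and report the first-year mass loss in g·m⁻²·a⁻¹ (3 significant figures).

zinc: f(T) = +0.038·(T−10) [T≤10 °C] = -0.0722
  SO₂ term: 0.0129·2.8^0.44·exp(0.046·80-0.0722) = 0.7485
  Cl⁻ term: 0.0175·507.8^0.57·exp(0.008·80+0.085·8.1) = 2.303
  sum: 0.7485 + 2.303 → r_corr = 3.051 μm/a
Convert to mass loss: 3.051 μm/a × 7.14 g/cm³ = 21.79 g·m⁻²·a⁻¹

r_corr = 21.8 g·m⁻²·a⁻¹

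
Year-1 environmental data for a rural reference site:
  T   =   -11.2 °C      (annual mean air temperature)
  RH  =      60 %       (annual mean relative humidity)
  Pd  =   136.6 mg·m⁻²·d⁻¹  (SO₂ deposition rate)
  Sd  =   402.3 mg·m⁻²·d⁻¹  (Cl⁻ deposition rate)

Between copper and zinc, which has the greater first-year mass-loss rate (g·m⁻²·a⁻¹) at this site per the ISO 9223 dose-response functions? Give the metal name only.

zinc

copper: T≤10 °C ⇒ hinge +0.126·(-11.2−10) = -2.6712
  SO₂ term: 0.0053·136.6^0.26·exp(0.059·60-2.6712) = 0.04537
  Cl⁻ term: 0.01025·402.3^0.27·exp(0.036·60+0.049·-11.2) = 0.2592
  sum: 0.04537 + 0.2592 → r_corr = 0.3046 μm/a
  mass loss = 0.3046 μm/a × 8.96 g/cm³ = 2.729 g·m⁻²·a⁻¹
zinc: temperature factor f = +0.038·(-21.2) = -0.8056
  SO₂ term: 0.0129·136.6^0.44·exp(0.046·60-0.8056) = 0.7925
  Sd branch = 0.0175·Sd^0.57·e^(0.008·RH+0.085·T) = 0.3332 μm/a
  sum: 0.7925 + 0.3332 → r_corr = 1.126 μm/a
  mass loss = 1.126 μm/a × 7.14 g/cm³ = 8.037 g·m⁻²·a⁻¹
Ordering by g·m⁻²·a⁻¹: zinc (8.04) > copper (2.73)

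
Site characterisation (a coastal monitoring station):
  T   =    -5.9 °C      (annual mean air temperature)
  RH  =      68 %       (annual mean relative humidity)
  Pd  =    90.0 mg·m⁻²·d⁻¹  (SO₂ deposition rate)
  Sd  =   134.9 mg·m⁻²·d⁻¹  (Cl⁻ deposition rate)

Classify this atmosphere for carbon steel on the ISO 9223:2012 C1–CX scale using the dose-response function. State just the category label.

carbon steel: T≤10 °C ⇒ hinge +0.150·(-5.9−10) = -2.3850
  sulphur-dioxide contribution → 6.592 μm/a
  chloride contribution → 15.9 μm/a
  ⇒ r_corr(carbon steel) = 22.49 μm/a
ISO 9223 Table 2 (carbon steel): 1.3 < 22.5 ≤ 25 μm/a ⇒ C2

C2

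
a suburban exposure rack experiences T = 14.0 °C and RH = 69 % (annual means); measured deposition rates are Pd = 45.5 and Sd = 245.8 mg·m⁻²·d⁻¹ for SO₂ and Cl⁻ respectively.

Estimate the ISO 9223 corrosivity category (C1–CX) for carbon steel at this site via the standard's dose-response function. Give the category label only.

carbon steel: temperature factor f = -0.054·(4.0) = -0.2160
  Pd branch = 1.77·Pd^0.52·e^(0.02·RH+f) = 41.27 μm/a
  Sd branch = 0.102·Sd^0.62·e^(0.033·RH+0.04·T) = 52.83 μm/a
  sum: 41.27 + 52.83 → r_corr = 94.1 μm/a
ISO 9223 Table 2 (carbon steel): 80 < 94.1 ≤ 200 μm/a ⇒ C5

C5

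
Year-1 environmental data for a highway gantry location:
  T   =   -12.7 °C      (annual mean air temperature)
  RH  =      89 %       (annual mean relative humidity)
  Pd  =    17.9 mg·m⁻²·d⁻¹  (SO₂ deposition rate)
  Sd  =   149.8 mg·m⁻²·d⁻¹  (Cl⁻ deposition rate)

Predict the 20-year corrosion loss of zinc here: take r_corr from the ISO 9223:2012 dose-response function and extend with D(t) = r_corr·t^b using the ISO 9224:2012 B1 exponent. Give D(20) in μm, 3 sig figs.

D(20) = 15.7 μm

zinc: T≤10 °C ⇒ hinge +0.038·(-12.7−10) = -0.8626
  sulphur-dioxide contribution → 1.162 μm/a
  chloride contribution → 0.2106 μm/a
  total first-year rate 1.373 μm/a
ISO 9224: D(t) = r_corr · t^b with b = 0.813 (zinc, B1)
  D(20) = 1.373 × 20^0.813 = 1.373 × 11.42 = 15.68 μm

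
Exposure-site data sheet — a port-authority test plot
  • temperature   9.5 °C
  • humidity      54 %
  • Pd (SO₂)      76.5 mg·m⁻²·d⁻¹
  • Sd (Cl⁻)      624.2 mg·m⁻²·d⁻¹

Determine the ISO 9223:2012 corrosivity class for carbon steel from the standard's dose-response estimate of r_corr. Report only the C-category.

carbon steel: T≤10 °C ⇒ hinge +0.150·(9.5−10) = -0.0750
  SO₂ term: 1.77·76.5^0.52·exp(0.02·54-0.0750) = 46.13
  Sd branch = 0.102·Sd^0.62·e^(0.033·RH+0.04·T) = 47.93 μm/a
  sum: 46.13 + 47.93 → r_corr = 94.06 μm/a
ISO 9223 Table 2 (carbon steel): 80 < 94.1 ≤ 200 μm/a ⇒ C5

C5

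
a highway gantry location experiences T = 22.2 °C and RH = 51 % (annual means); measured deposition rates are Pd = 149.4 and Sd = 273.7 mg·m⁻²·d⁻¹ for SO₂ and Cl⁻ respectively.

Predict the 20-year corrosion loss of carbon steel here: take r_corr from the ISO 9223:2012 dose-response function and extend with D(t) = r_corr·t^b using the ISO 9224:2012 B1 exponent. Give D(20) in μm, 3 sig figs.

D(20) = 372 μm

carbon steel: T>10 °C ⇒ hinge -0.054·(22.2−10) = -0.6588
  SO₂ term: 1.77·149.4^0.52·exp(0.02·51-0.6588) = 34.32
  Sd branch = 0.102·Sd^0.62·e^(0.033·RH+0.04·T) = 43.28 μm/a
  r_corr = 34.32 + 43.28 = 77.6 μm/a
Long-term exponent b (ISO 9224 Table 2, B1) = 0.523
  D(20) = 77.6 × 20^0.523 = 77.6 × 4.791 = 371.8 μm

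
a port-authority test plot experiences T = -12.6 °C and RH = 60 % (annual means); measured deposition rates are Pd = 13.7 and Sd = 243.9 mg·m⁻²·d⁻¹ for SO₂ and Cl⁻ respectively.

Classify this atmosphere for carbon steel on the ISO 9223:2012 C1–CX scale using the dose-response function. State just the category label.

carbon steel: temperature factor f = +0.150·(-22.6) = -3.3900
  SO₂ term: 1.77·13.7^0.52·exp(0.02·60-3.3900) = 0.7726
  Cl⁻ term: 0.102·243.9^0.62·exp(0.033·60+0.04·-12.6) = 13.48
  sum: 0.7726 + 13.48 → r_corr = 14.25 μm/a
Category bounds: 1.3…25 μm/a bracket r_corr ⇒ C2

C2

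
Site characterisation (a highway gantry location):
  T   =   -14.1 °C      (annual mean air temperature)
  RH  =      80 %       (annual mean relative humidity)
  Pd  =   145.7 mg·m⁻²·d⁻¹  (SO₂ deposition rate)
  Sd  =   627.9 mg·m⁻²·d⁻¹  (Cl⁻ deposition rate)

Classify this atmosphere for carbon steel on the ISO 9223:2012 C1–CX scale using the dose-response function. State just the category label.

carbon steel: T≤10 °C ⇒ hinge +0.150·(-14.1−10) = -3.6150
  sulphur-dioxide contribution → 3.147 μm/a
  chloride contribution → 44.15 μm/a
  total first-year rate 47.29 μm/a
Category bounds: 25…50 μm/a bracket r_corr ⇒ C3

C3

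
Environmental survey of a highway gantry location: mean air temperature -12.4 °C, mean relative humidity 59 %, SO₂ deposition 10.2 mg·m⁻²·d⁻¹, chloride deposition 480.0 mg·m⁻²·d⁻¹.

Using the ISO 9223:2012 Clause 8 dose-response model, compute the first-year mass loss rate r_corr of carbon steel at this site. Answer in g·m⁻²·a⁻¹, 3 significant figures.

r_corr = 162 g·m⁻²·a⁻¹

carbon steel: T≤10 °C ⇒ hinge +0.150·(-12.4−10) = -3.3600
  Pd branch = 1.77·Pd^0.52·e^(0.02·RH+f) = 0.6694 μm/a
  Sd branch = 0.102·Sd^0.62·e^(0.033·RH+0.04·T) = 20 μm/a
  r_corr = 0.6694 + 20 = 20.67 μm/a
Convert to mass loss: 20.67 μm/a × 7.85 g/cm³ = 162.3 g·m⁻²·a⁻¹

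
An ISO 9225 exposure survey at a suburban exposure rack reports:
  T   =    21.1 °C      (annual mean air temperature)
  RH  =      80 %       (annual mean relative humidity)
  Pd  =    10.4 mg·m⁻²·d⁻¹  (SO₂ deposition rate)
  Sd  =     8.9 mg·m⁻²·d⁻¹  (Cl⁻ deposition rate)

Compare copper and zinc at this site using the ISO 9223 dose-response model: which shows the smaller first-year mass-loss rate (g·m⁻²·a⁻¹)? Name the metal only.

copper: temperature factor f = -0.080·(11.1) = -0.8880
  sulphur-dioxide contribution → 0.4497 μm/a
  chloride contribution → 0.9265 μm/a
  ⇒ r_corr(copper) = 1.376 μm/a
  mass loss = 1.376 μm/a × 8.96 g/cm³ = 12.33 g·m⁻²·a⁻¹
zinc: f(T) = -0.071·(T−10) [T>10 °C] = -0.7881
  sulphur-dioxide contribution → 0.6517 μm/a
  chloride contribution → 0.6935 μm/a
  total first-year rate 1.345 μm/a
  mass loss = 1.345 μm/a × 7.14 g/cm³ = 9.604 g·m⁻²·a⁻¹
Ordering by g·m⁻²·a⁻¹: copper (12.3) > zinc (9.6)

zinc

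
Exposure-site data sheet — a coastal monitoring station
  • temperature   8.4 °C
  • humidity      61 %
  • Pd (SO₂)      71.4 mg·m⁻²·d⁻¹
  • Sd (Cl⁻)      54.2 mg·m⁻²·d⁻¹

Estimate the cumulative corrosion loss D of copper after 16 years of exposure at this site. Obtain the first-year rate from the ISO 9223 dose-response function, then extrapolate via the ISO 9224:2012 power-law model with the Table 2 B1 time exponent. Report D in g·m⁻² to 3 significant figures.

D(16) = 50.6 g·m⁻²

copper: temperature factor f = +0.126·(-1.6) = -0.2016
  Pd branch = 0.0053·Pd^0.26·e^(0.059·RH+f) = 0.4805 μm/a
  Cl⁻ term: 0.01025·54.2^0.27·exp(0.036·61+0.049·8.4) = 0.4087
  sum: 0.4805 + 0.4087 → r_corr = 0.8892 μm/a
ISO 9224: D(t) = r_corr · t^b with b = 0.667 (copper, B1)
  D(16) = 0.8892 × 16^0.667 = 0.8892 × 6.355 = 5.651 μm
  Mass loss = 5.651 μm × 8.96 g/cm³ = 50.63 g·m⁻²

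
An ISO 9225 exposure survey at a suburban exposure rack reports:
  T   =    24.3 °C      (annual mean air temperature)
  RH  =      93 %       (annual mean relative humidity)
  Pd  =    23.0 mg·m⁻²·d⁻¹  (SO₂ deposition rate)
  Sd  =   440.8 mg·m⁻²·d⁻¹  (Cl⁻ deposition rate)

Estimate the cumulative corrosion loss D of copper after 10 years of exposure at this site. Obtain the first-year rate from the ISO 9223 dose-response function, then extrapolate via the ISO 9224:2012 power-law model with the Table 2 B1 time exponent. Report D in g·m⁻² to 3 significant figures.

D(10) = 245 g·m⁻²

copper: T>10 °C ⇒ hinge -0.080·(24.3−10) = -1.1440
  SO₂ term: 0.0053·23.0^0.26·exp(0.059·93-1.1440) = 0.9214
  Cl⁻ term: 0.01025·440.8^0.27·exp(0.036·93+0.049·24.3) = 4.964
  r_corr = 0.9214 + 4.964 = 5.885 μm/a
Long-term exponent b (ISO 9224 Table 2, B1) = 0.667
  D(10) = 5.885 × 10^0.667 = 5.885 × 4.645 = 27.34 μm
  Mass loss = 27.34 μm × 8.96 g/cm³ = 244.9 g·m⁻²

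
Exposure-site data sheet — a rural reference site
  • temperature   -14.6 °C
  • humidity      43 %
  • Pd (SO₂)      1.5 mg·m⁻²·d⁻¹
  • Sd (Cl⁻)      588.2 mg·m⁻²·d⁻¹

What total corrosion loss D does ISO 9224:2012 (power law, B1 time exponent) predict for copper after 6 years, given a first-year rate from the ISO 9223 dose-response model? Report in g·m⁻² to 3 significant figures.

D(6) = 4.00 g·m⁻²

copper: f(T) = +0.126·(T−10) [T≤10 °C] = -3.0996
  Pd branch = 0.0053·Pd^0.26·e^(0.059·RH+f) = 0.003355 μm/a
  Cl⁻ term: 0.01025·588.2^0.27·exp(0.036·43+0.049·-14.6) = 0.1319
  r_corr = 0.003355 + 0.1319 = 0.1352 μm/a
Power-law: D(6) = r_corr · 6^0.667
  D(6) = 0.1352 × 6^0.667 = 0.1352 × 3.304 = 0.4467 μm
  Mass loss = 0.4467 μm × 8.96 g/cm³ = 4.003 g·m⁻²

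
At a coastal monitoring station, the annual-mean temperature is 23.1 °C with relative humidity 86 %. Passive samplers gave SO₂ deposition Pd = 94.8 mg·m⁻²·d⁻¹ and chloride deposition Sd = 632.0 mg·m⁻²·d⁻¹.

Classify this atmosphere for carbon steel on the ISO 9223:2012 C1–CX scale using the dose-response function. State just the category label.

CX

carbon steel: temperature factor f = -0.054·(13.1) = -0.7074
  sulphur-dioxide contribution → 51.96 μm/a
  chloride contribution → 239.3 μm/a
  ⇒ r_corr(carbon steel) = 291.2 μm/a
291 μm/a falls in (200, 700] for carbon steel → category CX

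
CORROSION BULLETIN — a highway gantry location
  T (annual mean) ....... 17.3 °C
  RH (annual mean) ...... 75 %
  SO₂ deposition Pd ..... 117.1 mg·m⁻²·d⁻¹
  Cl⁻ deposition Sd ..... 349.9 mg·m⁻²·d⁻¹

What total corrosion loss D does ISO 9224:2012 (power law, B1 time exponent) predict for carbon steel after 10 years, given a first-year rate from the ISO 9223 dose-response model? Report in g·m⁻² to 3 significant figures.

D(10) = 4.06e+03 g·m⁻²

carbon steel: temperature factor f = -0.054·(7.3) = -0.3942
  Pd branch = 1.77·Pd^0.52·e^(0.02·RH+f) = 63.66 μm/a
  Cl⁻ term: 0.102·349.9^0.62·exp(0.033·75+0.04·17.3) = 91.47
  sum: 63.66 + 91.47 → r_corr = 155.1 μm/a
Power-law: D(10) = r_corr · 10^0.523
  D(10) = 155.1 × 10^0.523 = 155.1 × 3.334 = 517.2 μm
  Mass loss = 517.2 μm × 7.85 g/cm³ = 4060 g·m⁻²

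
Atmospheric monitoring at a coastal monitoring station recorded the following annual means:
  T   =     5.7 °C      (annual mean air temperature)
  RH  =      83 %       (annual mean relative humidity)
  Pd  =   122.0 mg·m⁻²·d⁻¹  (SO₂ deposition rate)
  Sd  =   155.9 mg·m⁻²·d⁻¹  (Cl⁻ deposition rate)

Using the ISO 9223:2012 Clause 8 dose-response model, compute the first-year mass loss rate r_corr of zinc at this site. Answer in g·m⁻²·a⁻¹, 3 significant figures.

zinc: f(T) = +0.038·(T−10) [T≤10 °C] = -0.1634
  SO₂ term: 0.0129·122.0^0.44·exp(0.046·83-0.1634) = 4.128
  Cl⁻ term: 0.0175·155.9^0.57·exp(0.008·83+0.085·5.7) = 0.9812
  sum: 4.128 + 0.9812 → r_corr = 5.109 μm/a
Convert to mass loss: 5.109 μm/a × 7.14 g/cm³ = 36.48 g·m⁻²·a⁻¹

r_corr = 36.5 g·m⁻²·a⁻¹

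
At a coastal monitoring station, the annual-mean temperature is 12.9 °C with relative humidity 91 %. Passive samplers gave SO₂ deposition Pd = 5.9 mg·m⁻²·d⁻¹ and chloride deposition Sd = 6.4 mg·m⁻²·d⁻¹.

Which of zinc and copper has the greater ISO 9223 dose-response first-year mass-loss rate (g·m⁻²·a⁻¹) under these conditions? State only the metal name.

zinc: temperature factor f = -0.071·(2.9) = -0.2059
  Pd branch = 0.0129·Pd^0.44·e^(0.046·RH+f) = 1.508 μm/a
  Sd branch = 0.0175·Sd^0.57·e^(0.008·RH+0.085·T) = 0.3126 μm/a
  sum: 1.508 + 0.3126 → r_corr = 1.82 μm/a
  mass loss = 1.82 μm/a × 7.14 g/cm³ = 13 g·m⁻²·a⁻¹
copper: temperature factor f = -0.080·(2.9) = -0.2320
  Pd branch = 0.0053·Pd^0.26·e^(0.059·RH+f) = 1.431 μm/a
  Sd branch = 0.01025·Sd^0.27·e^(0.036·RH+0.049·T) = 0.8427 μm/a
  r_corr = 1.431 + 0.8427 = 2.274 μm/a
  mass loss = 2.274 μm/a × 8.96 g/cm³ = 20.37 g·m⁻²·a⁻¹
Ordering by g·m⁻²·a⁻¹: copper (20.4) > zinc (13)

copper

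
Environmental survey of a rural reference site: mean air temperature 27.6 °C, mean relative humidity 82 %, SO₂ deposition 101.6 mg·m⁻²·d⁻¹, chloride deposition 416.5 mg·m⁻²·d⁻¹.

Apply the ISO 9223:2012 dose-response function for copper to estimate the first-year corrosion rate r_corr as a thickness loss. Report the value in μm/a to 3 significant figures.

r_corr = 4.41 μm/a

copper: f(T) = -0.080·(T−10) [T>10 °C] = -1.4080
  SO₂ term: 0.0053·101.6^0.26·exp(0.059·82-1.4080) = 0.5441
  Sd branch = 0.01025·Sd^0.27·e^(0.036·RH+0.049·T) = 3.867 μm/a
  sum: 0.5441 + 3.867 → r_corr = 4.411 μm/a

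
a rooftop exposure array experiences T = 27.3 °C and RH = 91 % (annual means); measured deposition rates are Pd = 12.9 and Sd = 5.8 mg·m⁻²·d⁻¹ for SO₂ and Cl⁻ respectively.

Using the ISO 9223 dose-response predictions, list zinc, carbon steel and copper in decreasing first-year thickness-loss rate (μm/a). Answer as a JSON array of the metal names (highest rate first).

["carbon steel", "copper", "zinc"]

zinc: f(T) = -0.071·(T−10) [T>10 °C] = -1.2283
  Pd branch = 0.0129·Pd^0.44·e^(0.046·RH+f) = 0.7652 μm/a
  Cl⁻ term: 0.0175·5.8^0.57·exp(0.008·91+0.085·27.3) = 1.005
  sum: 0.7652 + 1.005 → r_corr = 1.77 μm/a
carbon steel: T>10 °C ⇒ hinge -0.054·(27.3−10) = -0.9342
  SO₂ term: 1.77·12.9^0.52·exp(0.02·91-0.9342) = 16.22
  Cl⁻ term: 0.102·5.8^0.62·exp(0.033·91+0.04·27.3) = 18.21
  sum: 16.22 + 18.21 → r_corr = 34.44 μm/a
copper: f(T) = -0.080·(T−10) [T>10 °C] = -1.3840
  SO₂ term: 0.0053·12.9^0.26·exp(0.059·91-1.3840) = 0.5542
  Sd branch = 0.01025·Sd^0.27·e^(0.036·RH+0.049·T) = 1.662 μm/a
  r_corr = 0.5542 + 1.662 = 2.216 μm/a
Ordering by μm/a: carbon steel (34.4) > copper (2.22) > zinc (1.77)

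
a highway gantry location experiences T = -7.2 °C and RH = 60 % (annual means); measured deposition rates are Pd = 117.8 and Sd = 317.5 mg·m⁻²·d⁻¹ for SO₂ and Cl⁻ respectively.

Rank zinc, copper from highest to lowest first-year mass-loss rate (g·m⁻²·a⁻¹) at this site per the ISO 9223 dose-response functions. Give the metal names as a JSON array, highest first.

["zinc", "copper"]

zinc: f(T) = +0.038·(T−10) [T≤10 °C] = -0.6536
  SO₂ term: 0.0129·117.8^0.44·exp(0.046·60-0.6536) = 0.8644
  Sd branch = 0.0175·Sd^0.57·e^(0.008·RH+0.085·T) = 0.409 μm/a
  sum: 0.8644 + 0.409 → r_corr = 1.273 μm/a
  mass loss = 1.273 μm/a × 7.14 g/cm³ = 9.092 g·m⁻²·a⁻¹
copper: f(T) = +0.126·(T−10) [T≤10 °C] = -2.1672
  Pd branch = 0.0053·Pd^0.26·e^(0.059·RH+f) = 0.07227 μm/a
  Cl⁻ term: 0.01025·317.5^0.27·exp(0.036·60+0.049·-7.2) = 0.2958
  r_corr = 0.07227 + 0.2958 = 0.3681 μm/a
  mass loss = 0.3681 μm/a × 8.96 g/cm³ = 3.298 g·m⁻²·a⁻¹
Ordering by g·m⁻²·a⁻¹: zinc (9.09) > copper (3.3)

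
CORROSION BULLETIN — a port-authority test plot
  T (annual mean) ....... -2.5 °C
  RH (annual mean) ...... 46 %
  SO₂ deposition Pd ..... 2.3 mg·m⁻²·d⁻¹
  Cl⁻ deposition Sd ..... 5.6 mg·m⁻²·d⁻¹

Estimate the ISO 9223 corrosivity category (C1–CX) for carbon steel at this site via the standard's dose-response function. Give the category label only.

carbon steel: T≤10 °C ⇒ hinge +0.150·(-2.5−10) = -1.8750
  SO₂ term: 1.77·2.3^0.52·exp(0.02·46-1.8750) = 1.05
  Sd branch = 0.102·Sd^0.62·e^(0.033·RH+0.04·T) = 1.225 μm/a
  sum: 1.05 + 1.225 → r_corr = 2.276 μm/a
2.28 μm/a falls in (1.3, 25] for carbon steel → category C2

C2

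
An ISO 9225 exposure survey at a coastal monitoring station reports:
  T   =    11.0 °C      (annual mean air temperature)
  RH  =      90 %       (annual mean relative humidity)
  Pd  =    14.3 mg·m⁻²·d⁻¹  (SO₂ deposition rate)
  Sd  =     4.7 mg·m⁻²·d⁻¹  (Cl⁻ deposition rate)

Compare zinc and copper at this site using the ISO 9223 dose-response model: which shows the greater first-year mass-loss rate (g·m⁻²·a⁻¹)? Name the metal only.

copper

zinc: temperature factor f = -0.071·(1.0) = -0.0710
  Pd branch = 0.0129·Pd^0.44·e^(0.046·RH+f) = 2.433 μm/a
  Cl⁻ term: 0.0175·4.7^0.57·exp(0.008·90+0.085·11.0) = 0.2213
  r_corr = 2.433 + 0.2213 = 2.654 μm/a
  mass loss = 2.654 μm/a × 7.14 g/cm³ = 18.95 g·m⁻²·a⁻¹
copper: T>10 °C ⇒ hinge -0.080·(11.0−10) = -0.0800
  Pd branch = 0.0053·Pd^0.26·e^(0.059·RH+f) = 1.977 μm/a
  Cl⁻ term: 0.01025·4.7^0.27·exp(0.036·90+0.049·11.0) = 0.6814
  r_corr = 1.977 + 0.6814 = 2.658 μm/a
  mass loss = 2.658 μm/a × 8.96 g/cm³ = 23.82 g·m⁻²·a⁻¹
Ordering by g·m⁻²·a⁻¹: copper (23.8) > zinc (18.9)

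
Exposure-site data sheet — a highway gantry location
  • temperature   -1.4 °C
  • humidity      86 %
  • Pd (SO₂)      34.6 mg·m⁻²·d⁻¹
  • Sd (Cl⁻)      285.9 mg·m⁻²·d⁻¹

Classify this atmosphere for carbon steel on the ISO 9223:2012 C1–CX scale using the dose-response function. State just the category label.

carbon steel: temperature factor f = +0.150·(-11.4) = -1.7100
  Pd branch = 1.77·Pd^0.52·e^(0.02·RH+f) = 11.29 μm/a
  Cl⁻ term: 0.102·285.9^0.62·exp(0.033·86+0.04·-1.4) = 54.91
  sum: 11.29 + 54.91 → r_corr = 66.2 μm/a
66.2 μm/a falls in (50, 80] for carbon steel → category C4

C4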